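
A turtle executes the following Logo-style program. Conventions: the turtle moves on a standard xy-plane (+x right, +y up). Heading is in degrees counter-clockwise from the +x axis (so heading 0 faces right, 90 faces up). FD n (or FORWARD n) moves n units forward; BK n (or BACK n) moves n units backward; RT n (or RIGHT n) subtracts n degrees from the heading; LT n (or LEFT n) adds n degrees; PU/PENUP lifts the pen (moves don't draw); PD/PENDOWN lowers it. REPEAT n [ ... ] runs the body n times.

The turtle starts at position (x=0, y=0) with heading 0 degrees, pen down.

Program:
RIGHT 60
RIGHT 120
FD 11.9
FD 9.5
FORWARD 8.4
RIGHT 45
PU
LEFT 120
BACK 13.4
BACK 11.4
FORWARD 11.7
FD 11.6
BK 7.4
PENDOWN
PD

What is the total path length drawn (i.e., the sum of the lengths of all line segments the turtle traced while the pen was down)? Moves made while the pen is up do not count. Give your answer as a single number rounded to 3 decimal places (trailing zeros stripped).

Executing turtle program step by step:
Start: pos=(0,0), heading=0, pen down
RT 60: heading 0 -> 300
RT 120: heading 300 -> 180
FD 11.9: (0,0) -> (-11.9,0) [heading=180, draw]
FD 9.5: (-11.9,0) -> (-21.4,0) [heading=180, draw]
FD 8.4: (-21.4,0) -> (-29.8,0) [heading=180, draw]
RT 45: heading 180 -> 135
PU: pen up
LT 120: heading 135 -> 255
BK 13.4: (-29.8,0) -> (-26.332,12.943) [heading=255, move]
BK 11.4: (-26.332,12.943) -> (-23.381,23.955) [heading=255, move]
FD 11.7: (-23.381,23.955) -> (-26.409,12.654) [heading=255, move]
FD 11.6: (-26.409,12.654) -> (-29.412,1.449) [heading=255, move]
BK 7.4: (-29.412,1.449) -> (-27.497,8.597) [heading=255, move]
PD: pen down
PD: pen down
Final: pos=(-27.497,8.597), heading=255, 3 segment(s) drawn

Segment lengths:
  seg 1: (0,0) -> (-11.9,0), length = 11.9
  seg 2: (-11.9,0) -> (-21.4,0), length = 9.5
  seg 3: (-21.4,0) -> (-29.8,0), length = 8.4
Total = 29.8

Answer: 29.8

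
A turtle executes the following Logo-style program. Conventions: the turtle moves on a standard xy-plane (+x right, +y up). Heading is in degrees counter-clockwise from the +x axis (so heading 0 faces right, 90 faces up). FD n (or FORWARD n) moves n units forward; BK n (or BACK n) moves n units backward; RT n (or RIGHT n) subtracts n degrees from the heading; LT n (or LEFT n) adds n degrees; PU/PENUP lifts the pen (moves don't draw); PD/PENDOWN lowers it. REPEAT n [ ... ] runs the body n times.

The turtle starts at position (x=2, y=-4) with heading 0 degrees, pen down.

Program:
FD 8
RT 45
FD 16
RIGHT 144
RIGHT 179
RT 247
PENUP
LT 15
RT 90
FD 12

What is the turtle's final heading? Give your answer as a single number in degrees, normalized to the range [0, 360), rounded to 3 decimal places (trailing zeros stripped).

Answer: 30

Derivation:
Executing turtle program step by step:
Start: pos=(2,-4), heading=0, pen down
FD 8: (2,-4) -> (10,-4) [heading=0, draw]
RT 45: heading 0 -> 315
FD 16: (10,-4) -> (21.314,-15.314) [heading=315, draw]
RT 144: heading 315 -> 171
RT 179: heading 171 -> 352
RT 247: heading 352 -> 105
PU: pen up
LT 15: heading 105 -> 120
RT 90: heading 120 -> 30
FD 12: (21.314,-15.314) -> (31.706,-9.314) [heading=30, move]
Final: pos=(31.706,-9.314), heading=30, 2 segment(s) drawn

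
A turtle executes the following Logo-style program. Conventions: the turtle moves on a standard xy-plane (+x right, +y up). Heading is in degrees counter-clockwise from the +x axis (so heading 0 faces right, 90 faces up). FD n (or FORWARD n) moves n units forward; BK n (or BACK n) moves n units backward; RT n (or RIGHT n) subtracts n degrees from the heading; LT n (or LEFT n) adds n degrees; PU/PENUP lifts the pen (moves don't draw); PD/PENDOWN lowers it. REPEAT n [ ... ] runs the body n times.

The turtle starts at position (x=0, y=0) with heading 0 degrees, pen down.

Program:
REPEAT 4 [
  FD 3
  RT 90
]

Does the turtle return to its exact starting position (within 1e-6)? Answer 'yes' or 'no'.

Executing turtle program step by step:
Start: pos=(0,0), heading=0, pen down
REPEAT 4 [
  -- iteration 1/4 --
  FD 3: (0,0) -> (3,0) [heading=0, draw]
  RT 90: heading 0 -> 270
  -- iteration 2/4 --
  FD 3: (3,0) -> (3,-3) [heading=270, draw]
  RT 90: heading 270 -> 180
  -- iteration 3/4 --
  FD 3: (3,-3) -> (0,-3) [heading=180, draw]
  RT 90: heading 180 -> 90
  -- iteration 4/4 --
  FD 3: (0,-3) -> (0,0) [heading=90, draw]
  RT 90: heading 90 -> 0
]
Final: pos=(0,0), heading=0, 4 segment(s) drawn

Start position: (0, 0)
Final position: (0, 0)
Distance = 0; < 1e-6 -> CLOSED

Answer: yes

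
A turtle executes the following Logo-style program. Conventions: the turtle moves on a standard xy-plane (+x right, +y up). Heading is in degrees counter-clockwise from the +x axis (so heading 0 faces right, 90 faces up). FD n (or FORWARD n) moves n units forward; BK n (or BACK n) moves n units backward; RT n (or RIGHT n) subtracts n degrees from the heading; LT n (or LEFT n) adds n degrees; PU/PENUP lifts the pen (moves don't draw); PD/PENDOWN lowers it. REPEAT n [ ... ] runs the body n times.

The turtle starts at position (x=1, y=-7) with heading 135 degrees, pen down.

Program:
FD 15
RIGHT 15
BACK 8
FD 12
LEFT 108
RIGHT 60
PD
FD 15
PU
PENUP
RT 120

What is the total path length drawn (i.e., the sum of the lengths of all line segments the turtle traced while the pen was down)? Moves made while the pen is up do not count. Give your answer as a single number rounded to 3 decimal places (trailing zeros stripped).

Executing turtle program step by step:
Start: pos=(1,-7), heading=135, pen down
FD 15: (1,-7) -> (-9.607,3.607) [heading=135, draw]
RT 15: heading 135 -> 120
BK 8: (-9.607,3.607) -> (-5.607,-3.322) [heading=120, draw]
FD 12: (-5.607,-3.322) -> (-11.607,7.071) [heading=120, draw]
LT 108: heading 120 -> 228
RT 60: heading 228 -> 168
PD: pen down
FD 15: (-11.607,7.071) -> (-26.279,10.189) [heading=168, draw]
PU: pen up
PU: pen up
RT 120: heading 168 -> 48
Final: pos=(-26.279,10.189), heading=48, 4 segment(s) drawn

Segment lengths:
  seg 1: (1,-7) -> (-9.607,3.607), length = 15
  seg 2: (-9.607,3.607) -> (-5.607,-3.322), length = 8
  seg 3: (-5.607,-3.322) -> (-11.607,7.071), length = 12
  seg 4: (-11.607,7.071) -> (-26.279,10.189), length = 15
Total = 50

Answer: 50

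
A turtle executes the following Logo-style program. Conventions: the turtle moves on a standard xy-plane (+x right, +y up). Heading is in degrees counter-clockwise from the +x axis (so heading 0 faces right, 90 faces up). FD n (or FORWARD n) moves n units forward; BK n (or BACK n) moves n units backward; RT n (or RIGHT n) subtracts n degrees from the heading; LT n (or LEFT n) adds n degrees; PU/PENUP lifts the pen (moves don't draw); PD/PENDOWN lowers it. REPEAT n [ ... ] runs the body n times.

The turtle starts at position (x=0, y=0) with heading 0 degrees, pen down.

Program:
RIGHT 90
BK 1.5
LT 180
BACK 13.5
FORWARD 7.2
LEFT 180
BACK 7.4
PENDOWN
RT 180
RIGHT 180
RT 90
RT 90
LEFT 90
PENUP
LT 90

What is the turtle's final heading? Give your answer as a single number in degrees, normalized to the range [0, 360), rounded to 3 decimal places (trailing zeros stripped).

Answer: 270

Derivation:
Executing turtle program step by step:
Start: pos=(0,0), heading=0, pen down
RT 90: heading 0 -> 270
BK 1.5: (0,0) -> (0,1.5) [heading=270, draw]
LT 180: heading 270 -> 90
BK 13.5: (0,1.5) -> (0,-12) [heading=90, draw]
FD 7.2: (0,-12) -> (0,-4.8) [heading=90, draw]
LT 180: heading 90 -> 270
BK 7.4: (0,-4.8) -> (0,2.6) [heading=270, draw]
PD: pen down
RT 180: heading 270 -> 90
RT 180: heading 90 -> 270
RT 90: heading 270 -> 180
RT 90: heading 180 -> 90
LT 90: heading 90 -> 180
PU: pen up
LT 90: heading 180 -> 270
Final: pos=(0,2.6), heading=270, 4 segment(s) drawn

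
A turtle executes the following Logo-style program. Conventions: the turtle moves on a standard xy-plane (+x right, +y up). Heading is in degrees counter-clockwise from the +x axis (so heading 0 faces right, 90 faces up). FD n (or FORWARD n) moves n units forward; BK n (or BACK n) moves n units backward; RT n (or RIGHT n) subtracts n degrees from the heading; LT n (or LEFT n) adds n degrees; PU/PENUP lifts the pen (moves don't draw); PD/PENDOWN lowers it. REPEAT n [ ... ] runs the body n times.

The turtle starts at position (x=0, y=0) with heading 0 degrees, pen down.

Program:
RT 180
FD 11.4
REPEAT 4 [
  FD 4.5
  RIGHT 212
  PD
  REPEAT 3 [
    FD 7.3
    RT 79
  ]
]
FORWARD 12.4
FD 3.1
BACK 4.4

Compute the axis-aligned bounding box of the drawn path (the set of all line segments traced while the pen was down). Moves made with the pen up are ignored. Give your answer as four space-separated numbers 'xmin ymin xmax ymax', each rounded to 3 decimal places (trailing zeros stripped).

Answer: -30.895 -11.174 0 10.117

Derivation:
Executing turtle program step by step:
Start: pos=(0,0), heading=0, pen down
RT 180: heading 0 -> 180
FD 11.4: (0,0) -> (-11.4,0) [heading=180, draw]
REPEAT 4 [
  -- iteration 1/4 --
  FD 4.5: (-11.4,0) -> (-15.9,0) [heading=180, draw]
  RT 212: heading 180 -> 328
  PD: pen down
  REPEAT 3 [
    -- iteration 1/3 --
    FD 7.3: (-15.9,0) -> (-9.709,-3.868) [heading=328, draw]
    RT 79: heading 328 -> 249
    -- iteration 2/3 --
    FD 7.3: (-9.709,-3.868) -> (-12.325,-10.684) [heading=249, draw]
    RT 79: heading 249 -> 170
    -- iteration 3/3 --
    FD 7.3: (-12.325,-10.684) -> (-19.514,-9.416) [heading=170, draw]
    RT 79: heading 170 -> 91
  ]
  -- iteration 2/4 --
  FD 4.5: (-19.514,-9.416) -> (-19.593,-4.917) [heading=91, draw]
  RT 212: heading 91 -> 239
  PD: pen down
  REPEAT 3 [
    -- iteration 1/3 --
    FD 7.3: (-19.593,-4.917) -> (-23.353,-11.174) [heading=239, draw]
    RT 79: heading 239 -> 160
    -- iteration 2/3 --
    FD 7.3: (-23.353,-11.174) -> (-30.213,-8.677) [heading=160, draw]
    RT 79: heading 160 -> 81
    -- iteration 3/3 --
    FD 7.3: (-30.213,-8.677) -> (-29.071,-1.467) [heading=81, draw]
    RT 79: heading 81 -> 2
  ]
  -- iteration 3/4 --
  FD 4.5: (-29.071,-1.467) -> (-24.573,-1.31) [heading=2, draw]
  RT 212: heading 2 -> 150
  PD: pen down
  REPEAT 3 [
    -- iteration 1/3 --
    FD 7.3: (-24.573,-1.31) -> (-30.895,2.34) [heading=150, draw]
    RT 79: heading 150 -> 71
    -- iteration 2/3 --
    FD 7.3: (-30.895,2.34) -> (-28.519,9.242) [heading=71, draw]
    RT 79: heading 71 -> 352
    -- iteration 3/3 --
    FD 7.3: (-28.519,9.242) -> (-21.29,8.226) [heading=352, draw]
    RT 79: heading 352 -> 273
  ]
  -- iteration 4/4 --
  FD 4.5: (-21.29,8.226) -> (-21.054,3.732) [heading=273, draw]
  RT 212: heading 273 -> 61
  PD: pen down
  REPEAT 3 [
    -- iteration 1/3 --
    FD 7.3: (-21.054,3.732) -> (-17.515,10.117) [heading=61, draw]
    RT 79: heading 61 -> 342
    -- iteration 2/3 --
    FD 7.3: (-17.515,10.117) -> (-10.572,7.861) [heading=342, draw]
    RT 79: heading 342 -> 263
    -- iteration 3/3 --
    FD 7.3: (-10.572,7.861) -> (-11.462,0.616) [heading=263, draw]
    RT 79: heading 263 -> 184
  ]
]
FD 12.4: (-11.462,0.616) -> (-23.832,-0.249) [heading=184, draw]
FD 3.1: (-23.832,-0.249) -> (-26.924,-0.465) [heading=184, draw]
BK 4.4: (-26.924,-0.465) -> (-22.535,-0.158) [heading=184, draw]
Final: pos=(-22.535,-0.158), heading=184, 20 segment(s) drawn

Segment endpoints: x in {-30.895, -30.213, -29.071, -28.519, -26.924, -24.573, -23.832, -23.353, -22.535, -21.29, -21.054, -19.593, -19.514, -17.515, -15.9, -12.325, -11.462, -11.4, -10.572, -9.709, 0}, y in {-11.174, -10.684, -9.416, -8.677, -4.917, -3.868, -1.467, -1.31, -0.465, -0.249, -0.158, 0, 0, 0, 0.616, 2.34, 3.732, 7.861, 8.226, 9.242, 10.117}
xmin=-30.895, ymin=-11.174, xmax=0, ymax=10.117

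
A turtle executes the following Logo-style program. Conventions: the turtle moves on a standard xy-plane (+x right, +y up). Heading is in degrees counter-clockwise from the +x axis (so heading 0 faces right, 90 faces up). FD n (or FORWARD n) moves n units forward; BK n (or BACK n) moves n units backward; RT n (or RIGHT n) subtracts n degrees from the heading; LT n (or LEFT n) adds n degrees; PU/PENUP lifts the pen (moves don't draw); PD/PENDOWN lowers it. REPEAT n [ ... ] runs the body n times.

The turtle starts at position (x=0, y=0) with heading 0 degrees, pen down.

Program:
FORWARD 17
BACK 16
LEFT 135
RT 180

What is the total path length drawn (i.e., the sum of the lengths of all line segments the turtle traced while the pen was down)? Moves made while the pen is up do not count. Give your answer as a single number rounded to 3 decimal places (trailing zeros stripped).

Answer: 33

Derivation:
Executing turtle program step by step:
Start: pos=(0,0), heading=0, pen down
FD 17: (0,0) -> (17,0) [heading=0, draw]
BK 16: (17,0) -> (1,0) [heading=0, draw]
LT 135: heading 0 -> 135
RT 180: heading 135 -> 315
Final: pos=(1,0), heading=315, 2 segment(s) drawn

Segment lengths:
  seg 1: (0,0) -> (17,0), length = 17
  seg 2: (17,0) -> (1,0), length = 16
Total = 33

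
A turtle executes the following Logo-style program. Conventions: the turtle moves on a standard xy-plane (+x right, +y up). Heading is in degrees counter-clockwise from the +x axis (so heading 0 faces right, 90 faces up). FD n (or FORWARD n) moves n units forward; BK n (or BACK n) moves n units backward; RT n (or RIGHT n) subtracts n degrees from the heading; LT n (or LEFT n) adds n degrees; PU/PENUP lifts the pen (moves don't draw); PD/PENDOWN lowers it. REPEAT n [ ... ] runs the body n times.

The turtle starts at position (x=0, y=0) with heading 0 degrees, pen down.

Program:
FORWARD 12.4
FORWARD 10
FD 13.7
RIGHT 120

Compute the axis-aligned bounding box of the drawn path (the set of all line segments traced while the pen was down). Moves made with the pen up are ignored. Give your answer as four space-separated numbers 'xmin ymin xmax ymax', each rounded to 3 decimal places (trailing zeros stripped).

Executing turtle program step by step:
Start: pos=(0,0), heading=0, pen down
FD 12.4: (0,0) -> (12.4,0) [heading=0, draw]
FD 10: (12.4,0) -> (22.4,0) [heading=0, draw]
FD 13.7: (22.4,0) -> (36.1,0) [heading=0, draw]
RT 120: heading 0 -> 240
Final: pos=(36.1,0), heading=240, 3 segment(s) drawn

Segment endpoints: x in {0, 12.4, 22.4, 36.1}, y in {0}
xmin=0, ymin=0, xmax=36.1, ymax=0

Answer: 0 0 36.1 0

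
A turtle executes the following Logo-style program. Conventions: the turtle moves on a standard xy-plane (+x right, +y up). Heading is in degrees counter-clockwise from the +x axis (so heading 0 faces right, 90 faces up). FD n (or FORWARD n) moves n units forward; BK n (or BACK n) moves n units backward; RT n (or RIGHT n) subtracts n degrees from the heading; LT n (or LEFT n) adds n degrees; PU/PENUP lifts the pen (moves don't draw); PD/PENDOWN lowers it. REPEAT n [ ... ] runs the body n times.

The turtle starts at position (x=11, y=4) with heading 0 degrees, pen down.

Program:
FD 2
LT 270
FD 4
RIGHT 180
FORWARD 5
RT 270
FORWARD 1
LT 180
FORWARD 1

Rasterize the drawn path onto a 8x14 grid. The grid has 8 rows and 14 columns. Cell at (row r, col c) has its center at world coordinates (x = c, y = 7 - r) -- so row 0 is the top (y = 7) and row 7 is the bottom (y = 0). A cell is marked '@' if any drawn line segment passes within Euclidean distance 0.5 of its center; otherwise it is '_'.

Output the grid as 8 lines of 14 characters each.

Answer: ______________
______________
____________@@
___________@@@
_____________@
_____________@
_____________@
_____________@

Derivation:
Segment 0: (11,4) -> (13,4)
Segment 1: (13,4) -> (13,0)
Segment 2: (13,0) -> (13,5)
Segment 3: (13,5) -> (12,5)
Segment 4: (12,5) -> (13,5)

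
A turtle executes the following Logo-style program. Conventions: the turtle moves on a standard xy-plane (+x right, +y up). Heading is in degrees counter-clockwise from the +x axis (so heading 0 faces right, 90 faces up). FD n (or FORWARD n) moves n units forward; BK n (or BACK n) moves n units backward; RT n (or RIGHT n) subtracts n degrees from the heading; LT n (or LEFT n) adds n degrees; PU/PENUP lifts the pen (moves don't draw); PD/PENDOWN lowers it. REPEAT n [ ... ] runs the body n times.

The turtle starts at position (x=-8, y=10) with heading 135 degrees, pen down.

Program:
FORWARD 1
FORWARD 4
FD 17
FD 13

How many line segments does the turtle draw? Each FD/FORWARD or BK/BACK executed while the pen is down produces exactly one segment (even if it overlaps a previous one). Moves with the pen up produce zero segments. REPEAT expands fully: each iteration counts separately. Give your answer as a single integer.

Executing turtle program step by step:
Start: pos=(-8,10), heading=135, pen down
FD 1: (-8,10) -> (-8.707,10.707) [heading=135, draw]
FD 4: (-8.707,10.707) -> (-11.536,13.536) [heading=135, draw]
FD 17: (-11.536,13.536) -> (-23.556,25.556) [heading=135, draw]
FD 13: (-23.556,25.556) -> (-32.749,34.749) [heading=135, draw]
Final: pos=(-32.749,34.749), heading=135, 4 segment(s) drawn
Segments drawn: 4

Answer: 4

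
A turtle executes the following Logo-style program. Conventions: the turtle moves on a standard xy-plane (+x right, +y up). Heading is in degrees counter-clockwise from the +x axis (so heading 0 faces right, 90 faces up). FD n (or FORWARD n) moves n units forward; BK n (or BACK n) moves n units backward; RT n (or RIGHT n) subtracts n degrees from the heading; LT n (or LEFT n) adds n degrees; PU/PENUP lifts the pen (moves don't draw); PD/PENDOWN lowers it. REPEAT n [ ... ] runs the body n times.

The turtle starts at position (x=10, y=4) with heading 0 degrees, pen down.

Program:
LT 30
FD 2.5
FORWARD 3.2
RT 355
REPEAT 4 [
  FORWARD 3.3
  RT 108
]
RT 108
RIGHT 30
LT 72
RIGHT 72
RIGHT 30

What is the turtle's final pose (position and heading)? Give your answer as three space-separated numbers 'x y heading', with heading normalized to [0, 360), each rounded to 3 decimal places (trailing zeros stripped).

Answer: 16.379 8.765 155

Derivation:
Executing turtle program step by step:
Start: pos=(10,4), heading=0, pen down
LT 30: heading 0 -> 30
FD 2.5: (10,4) -> (12.165,5.25) [heading=30, draw]
FD 3.2: (12.165,5.25) -> (14.936,6.85) [heading=30, draw]
RT 355: heading 30 -> 35
REPEAT 4 [
  -- iteration 1/4 --
  FD 3.3: (14.936,6.85) -> (17.64,8.743) [heading=35, draw]
  RT 108: heading 35 -> 287
  -- iteration 2/4 --
  FD 3.3: (17.64,8.743) -> (18.604,5.587) [heading=287, draw]
  RT 108: heading 287 -> 179
  -- iteration 3/4 --
  FD 3.3: (18.604,5.587) -> (15.305,5.645) [heading=179, draw]
  RT 108: heading 179 -> 71
  -- iteration 4/4 --
  FD 3.3: (15.305,5.645) -> (16.379,8.765) [heading=71, draw]
  RT 108: heading 71 -> 323
]
RT 108: heading 323 -> 215
RT 30: heading 215 -> 185
LT 72: heading 185 -> 257
RT 72: heading 257 -> 185
RT 30: heading 185 -> 155
Final: pos=(16.379,8.765), heading=155, 6 segment(s) drawn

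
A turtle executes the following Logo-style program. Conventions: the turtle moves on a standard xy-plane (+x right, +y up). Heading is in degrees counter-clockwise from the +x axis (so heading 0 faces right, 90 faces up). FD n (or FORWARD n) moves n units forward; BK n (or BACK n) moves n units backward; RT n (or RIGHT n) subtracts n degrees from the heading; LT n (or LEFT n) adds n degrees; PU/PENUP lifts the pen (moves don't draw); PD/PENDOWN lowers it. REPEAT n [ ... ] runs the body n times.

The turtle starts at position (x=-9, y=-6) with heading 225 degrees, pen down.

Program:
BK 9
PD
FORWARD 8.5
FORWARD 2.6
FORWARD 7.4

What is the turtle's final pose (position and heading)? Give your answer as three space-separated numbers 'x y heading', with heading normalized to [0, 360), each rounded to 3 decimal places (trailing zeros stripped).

Answer: -15.718 -12.718 225

Derivation:
Executing turtle program step by step:
Start: pos=(-9,-6), heading=225, pen down
BK 9: (-9,-6) -> (-2.636,0.364) [heading=225, draw]
PD: pen down
FD 8.5: (-2.636,0.364) -> (-8.646,-5.646) [heading=225, draw]
FD 2.6: (-8.646,-5.646) -> (-10.485,-7.485) [heading=225, draw]
FD 7.4: (-10.485,-7.485) -> (-15.718,-12.718) [heading=225, draw]
Final: pos=(-15.718,-12.718), heading=225, 4 segment(s) drawn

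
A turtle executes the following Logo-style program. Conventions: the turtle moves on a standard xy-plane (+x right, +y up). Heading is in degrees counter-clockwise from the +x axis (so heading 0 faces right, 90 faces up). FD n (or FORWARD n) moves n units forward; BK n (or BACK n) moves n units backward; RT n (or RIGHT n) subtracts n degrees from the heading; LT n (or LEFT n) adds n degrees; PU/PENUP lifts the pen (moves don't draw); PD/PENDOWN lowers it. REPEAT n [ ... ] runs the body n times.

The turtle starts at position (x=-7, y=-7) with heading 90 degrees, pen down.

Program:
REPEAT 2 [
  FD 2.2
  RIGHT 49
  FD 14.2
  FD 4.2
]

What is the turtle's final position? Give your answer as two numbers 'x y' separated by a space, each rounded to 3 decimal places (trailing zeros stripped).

Executing turtle program step by step:
Start: pos=(-7,-7), heading=90, pen down
REPEAT 2 [
  -- iteration 1/2 --
  FD 2.2: (-7,-7) -> (-7,-4.8) [heading=90, draw]
  RT 49: heading 90 -> 41
  FD 14.2: (-7,-4.8) -> (3.717,4.516) [heading=41, draw]
  FD 4.2: (3.717,4.516) -> (6.887,7.271) [heading=41, draw]
  -- iteration 2/2 --
  FD 2.2: (6.887,7.271) -> (8.547,8.715) [heading=41, draw]
  RT 49: heading 41 -> 352
  FD 14.2: (8.547,8.715) -> (22.609,6.739) [heading=352, draw]
  FD 4.2: (22.609,6.739) -> (26.768,6.154) [heading=352, draw]
]
Final: pos=(26.768,6.154), heading=352, 6 segment(s) drawn

Answer: 26.768 6.154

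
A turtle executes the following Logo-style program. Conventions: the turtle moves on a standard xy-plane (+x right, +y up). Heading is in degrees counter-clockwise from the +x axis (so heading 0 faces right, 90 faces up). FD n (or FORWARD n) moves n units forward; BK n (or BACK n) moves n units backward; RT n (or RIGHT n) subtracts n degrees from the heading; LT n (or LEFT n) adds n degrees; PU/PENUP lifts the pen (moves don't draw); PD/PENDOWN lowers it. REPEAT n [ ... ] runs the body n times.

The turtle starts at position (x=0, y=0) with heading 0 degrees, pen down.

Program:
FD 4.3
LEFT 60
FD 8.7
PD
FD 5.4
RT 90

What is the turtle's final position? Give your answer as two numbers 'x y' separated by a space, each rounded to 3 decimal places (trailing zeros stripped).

Answer: 11.35 12.211

Derivation:
Executing turtle program step by step:
Start: pos=(0,0), heading=0, pen down
FD 4.3: (0,0) -> (4.3,0) [heading=0, draw]
LT 60: heading 0 -> 60
FD 8.7: (4.3,0) -> (8.65,7.534) [heading=60, draw]
PD: pen down
FD 5.4: (8.65,7.534) -> (11.35,12.211) [heading=60, draw]
RT 90: heading 60 -> 330
Final: pos=(11.35,12.211), heading=330, 3 segment(s) drawn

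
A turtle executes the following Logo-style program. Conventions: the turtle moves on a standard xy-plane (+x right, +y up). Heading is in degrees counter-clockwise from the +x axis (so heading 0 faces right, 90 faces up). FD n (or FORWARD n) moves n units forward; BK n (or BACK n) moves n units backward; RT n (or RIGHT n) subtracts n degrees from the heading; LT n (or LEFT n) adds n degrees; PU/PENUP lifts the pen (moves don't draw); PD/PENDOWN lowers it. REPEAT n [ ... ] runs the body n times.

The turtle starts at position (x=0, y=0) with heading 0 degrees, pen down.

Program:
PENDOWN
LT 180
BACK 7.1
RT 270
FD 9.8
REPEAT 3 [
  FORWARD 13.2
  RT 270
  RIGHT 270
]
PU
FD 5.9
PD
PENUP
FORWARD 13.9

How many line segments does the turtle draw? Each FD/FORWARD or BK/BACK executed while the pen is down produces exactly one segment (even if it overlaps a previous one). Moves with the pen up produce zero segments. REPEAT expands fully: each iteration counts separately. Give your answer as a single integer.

Answer: 5

Derivation:
Executing turtle program step by step:
Start: pos=(0,0), heading=0, pen down
PD: pen down
LT 180: heading 0 -> 180
BK 7.1: (0,0) -> (7.1,0) [heading=180, draw]
RT 270: heading 180 -> 270
FD 9.8: (7.1,0) -> (7.1,-9.8) [heading=270, draw]
REPEAT 3 [
  -- iteration 1/3 --
  FD 13.2: (7.1,-9.8) -> (7.1,-23) [heading=270, draw]
  RT 270: heading 270 -> 0
  RT 270: heading 0 -> 90
  -- iteration 2/3 --
  FD 13.2: (7.1,-23) -> (7.1,-9.8) [heading=90, draw]
  RT 270: heading 90 -> 180
  RT 270: heading 180 -> 270
  -- iteration 3/3 --
  FD 13.2: (7.1,-9.8) -> (7.1,-23) [heading=270, draw]
  RT 270: heading 270 -> 0
  RT 270: heading 0 -> 90
]
PU: pen up
FD 5.9: (7.1,-23) -> (7.1,-17.1) [heading=90, move]
PD: pen down
PU: pen up
FD 13.9: (7.1,-17.1) -> (7.1,-3.2) [heading=90, move]
Final: pos=(7.1,-3.2), heading=90, 5 segment(s) drawn
Segments drawn: 5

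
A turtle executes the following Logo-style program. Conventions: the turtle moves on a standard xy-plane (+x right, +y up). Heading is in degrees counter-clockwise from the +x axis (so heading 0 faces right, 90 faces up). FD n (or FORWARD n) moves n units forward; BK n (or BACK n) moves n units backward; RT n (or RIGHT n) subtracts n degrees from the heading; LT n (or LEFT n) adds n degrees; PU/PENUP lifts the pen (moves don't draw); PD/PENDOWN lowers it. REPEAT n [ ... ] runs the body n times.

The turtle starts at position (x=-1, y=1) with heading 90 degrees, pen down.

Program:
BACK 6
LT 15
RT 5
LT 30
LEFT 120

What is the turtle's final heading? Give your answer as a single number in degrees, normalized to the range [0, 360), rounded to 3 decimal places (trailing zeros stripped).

Executing turtle program step by step:
Start: pos=(-1,1), heading=90, pen down
BK 6: (-1,1) -> (-1,-5) [heading=90, draw]
LT 15: heading 90 -> 105
RT 5: heading 105 -> 100
LT 30: heading 100 -> 130
LT 120: heading 130 -> 250
Final: pos=(-1,-5), heading=250, 1 segment(s) drawn

Answer: 250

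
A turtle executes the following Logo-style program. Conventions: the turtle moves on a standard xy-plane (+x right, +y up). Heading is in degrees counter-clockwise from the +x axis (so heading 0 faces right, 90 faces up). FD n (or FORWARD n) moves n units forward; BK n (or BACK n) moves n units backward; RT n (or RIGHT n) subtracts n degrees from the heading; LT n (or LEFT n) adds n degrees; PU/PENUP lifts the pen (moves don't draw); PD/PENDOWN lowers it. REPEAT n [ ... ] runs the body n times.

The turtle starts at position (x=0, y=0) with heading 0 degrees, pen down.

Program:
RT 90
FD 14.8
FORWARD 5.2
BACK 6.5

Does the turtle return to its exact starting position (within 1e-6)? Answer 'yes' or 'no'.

Executing turtle program step by step:
Start: pos=(0,0), heading=0, pen down
RT 90: heading 0 -> 270
FD 14.8: (0,0) -> (0,-14.8) [heading=270, draw]
FD 5.2: (0,-14.8) -> (0,-20) [heading=270, draw]
BK 6.5: (0,-20) -> (0,-13.5) [heading=270, draw]
Final: pos=(0,-13.5), heading=270, 3 segment(s) drawn

Start position: (0, 0)
Final position: (0, -13.5)
Distance = 13.5; >= 1e-6 -> NOT closed

Answer: no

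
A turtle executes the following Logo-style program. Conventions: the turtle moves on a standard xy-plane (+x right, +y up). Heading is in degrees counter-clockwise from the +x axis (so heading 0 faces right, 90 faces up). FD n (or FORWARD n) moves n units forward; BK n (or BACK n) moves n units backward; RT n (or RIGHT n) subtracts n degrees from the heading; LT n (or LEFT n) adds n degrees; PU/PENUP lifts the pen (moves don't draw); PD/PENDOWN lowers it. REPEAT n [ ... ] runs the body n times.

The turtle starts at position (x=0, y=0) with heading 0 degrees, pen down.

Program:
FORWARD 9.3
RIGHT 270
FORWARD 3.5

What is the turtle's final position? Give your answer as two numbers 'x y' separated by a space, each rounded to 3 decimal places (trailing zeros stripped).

Executing turtle program step by step:
Start: pos=(0,0), heading=0, pen down
FD 9.3: (0,0) -> (9.3,0) [heading=0, draw]
RT 270: heading 0 -> 90
FD 3.5: (9.3,0) -> (9.3,3.5) [heading=90, draw]
Final: pos=(9.3,3.5), heading=90, 2 segment(s) drawn

Answer: 9.3 3.5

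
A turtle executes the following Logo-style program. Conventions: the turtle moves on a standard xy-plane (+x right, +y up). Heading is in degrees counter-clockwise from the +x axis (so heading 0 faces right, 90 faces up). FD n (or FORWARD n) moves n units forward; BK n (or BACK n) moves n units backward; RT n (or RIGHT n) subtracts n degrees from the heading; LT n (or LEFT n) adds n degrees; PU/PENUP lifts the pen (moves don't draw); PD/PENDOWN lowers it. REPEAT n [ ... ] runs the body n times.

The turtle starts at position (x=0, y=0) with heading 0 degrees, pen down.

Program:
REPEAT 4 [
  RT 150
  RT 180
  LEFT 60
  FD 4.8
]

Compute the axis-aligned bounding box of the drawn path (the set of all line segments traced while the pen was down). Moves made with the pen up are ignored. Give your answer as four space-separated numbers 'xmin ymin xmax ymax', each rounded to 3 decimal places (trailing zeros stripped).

Answer: -4.8 0 0 4.8

Derivation:
Executing turtle program step by step:
Start: pos=(0,0), heading=0, pen down
REPEAT 4 [
  -- iteration 1/4 --
  RT 150: heading 0 -> 210
  RT 180: heading 210 -> 30
  LT 60: heading 30 -> 90
  FD 4.8: (0,0) -> (0,4.8) [heading=90, draw]
  -- iteration 2/4 --
  RT 150: heading 90 -> 300
  RT 180: heading 300 -> 120
  LT 60: heading 120 -> 180
  FD 4.8: (0,4.8) -> (-4.8,4.8) [heading=180, draw]
  -- iteration 3/4 --
  RT 150: heading 180 -> 30
  RT 180: heading 30 -> 210
  LT 60: heading 210 -> 270
  FD 4.8: (-4.8,4.8) -> (-4.8,0) [heading=270, draw]
  -- iteration 4/4 --
  RT 150: heading 270 -> 120
  RT 180: heading 120 -> 300
  LT 60: heading 300 -> 0
  FD 4.8: (-4.8,0) -> (0,0) [heading=0, draw]
]
Final: pos=(0,0), heading=0, 4 segment(s) drawn

Segment endpoints: x in {-4.8, -4.8, 0, 0, 0}, y in {0, 0, 0, 4.8, 4.8}
xmin=-4.8, ymin=0, xmax=0, ymax=4.8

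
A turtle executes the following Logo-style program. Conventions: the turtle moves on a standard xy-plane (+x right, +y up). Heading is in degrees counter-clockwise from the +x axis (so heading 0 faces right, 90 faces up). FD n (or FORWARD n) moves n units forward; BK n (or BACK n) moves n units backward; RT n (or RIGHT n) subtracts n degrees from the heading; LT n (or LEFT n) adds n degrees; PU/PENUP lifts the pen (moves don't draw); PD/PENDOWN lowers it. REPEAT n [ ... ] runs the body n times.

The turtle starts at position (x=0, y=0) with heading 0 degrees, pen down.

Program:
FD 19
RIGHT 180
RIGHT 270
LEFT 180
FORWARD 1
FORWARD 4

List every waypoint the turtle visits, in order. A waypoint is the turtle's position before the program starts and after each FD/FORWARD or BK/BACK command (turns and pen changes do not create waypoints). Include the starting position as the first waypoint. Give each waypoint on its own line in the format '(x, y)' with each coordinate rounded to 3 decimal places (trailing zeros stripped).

Executing turtle program step by step:
Start: pos=(0,0), heading=0, pen down
FD 19: (0,0) -> (19,0) [heading=0, draw]
RT 180: heading 0 -> 180
RT 270: heading 180 -> 270
LT 180: heading 270 -> 90
FD 1: (19,0) -> (19,1) [heading=90, draw]
FD 4: (19,1) -> (19,5) [heading=90, draw]
Final: pos=(19,5), heading=90, 3 segment(s) drawn
Waypoints (4 total):
(0, 0)
(19, 0)
(19, 1)
(19, 5)

Answer: (0, 0)
(19, 0)
(19, 1)
(19, 5)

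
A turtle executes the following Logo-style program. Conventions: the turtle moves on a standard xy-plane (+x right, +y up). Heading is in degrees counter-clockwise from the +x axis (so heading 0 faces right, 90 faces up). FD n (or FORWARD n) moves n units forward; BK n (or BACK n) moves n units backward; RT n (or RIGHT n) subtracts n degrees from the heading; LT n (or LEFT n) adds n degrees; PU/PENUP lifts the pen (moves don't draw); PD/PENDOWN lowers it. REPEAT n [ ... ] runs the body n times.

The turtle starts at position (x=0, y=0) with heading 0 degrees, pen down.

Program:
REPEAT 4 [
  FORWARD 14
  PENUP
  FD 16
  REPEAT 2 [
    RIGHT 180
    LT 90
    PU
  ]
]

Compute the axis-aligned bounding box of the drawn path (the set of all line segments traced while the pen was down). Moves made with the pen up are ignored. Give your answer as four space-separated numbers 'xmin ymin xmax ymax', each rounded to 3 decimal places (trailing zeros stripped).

Executing turtle program step by step:
Start: pos=(0,0), heading=0, pen down
REPEAT 4 [
  -- iteration 1/4 --
  FD 14: (0,0) -> (14,0) [heading=0, draw]
  PU: pen up
  FD 16: (14,0) -> (30,0) [heading=0, move]
  REPEAT 2 [
    -- iteration 1/2 --
    RT 180: heading 0 -> 180
    LT 90: heading 180 -> 270
    PU: pen up
    -- iteration 2/2 --
    RT 180: heading 270 -> 90
    LT 90: heading 90 -> 180
    PU: pen up
  ]
  -- iteration 2/4 --
  FD 14: (30,0) -> (16,0) [heading=180, move]
  PU: pen up
  FD 16: (16,0) -> (0,0) [heading=180, move]
  REPEAT 2 [
    -- iteration 1/2 --
    RT 180: heading 180 -> 0
    LT 90: heading 0 -> 90
    PU: pen up
    -- iteration 2/2 --
    RT 180: heading 90 -> 270
    LT 90: heading 270 -> 0
    PU: pen up
  ]
  -- iteration 3/4 --
  FD 14: (0,0) -> (14,0) [heading=0, move]
  PU: pen up
  FD 16: (14,0) -> (30,0) [heading=0, move]
  REPEAT 2 [
    -- iteration 1/2 --
    RT 180: heading 0 -> 180
    LT 90: heading 180 -> 270
    PU: pen up
    -- iteration 2/2 --
    RT 180: heading 270 -> 90
    LT 90: heading 90 -> 180
    PU: pen up
  ]
  -- iteration 4/4 --
  FD 14: (30,0) -> (16,0) [heading=180, move]
  PU: pen up
  FD 16: (16,0) -> (0,0) [heading=180, move]
  REPEAT 2 [
    -- iteration 1/2 --
    RT 180: heading 180 -> 0
    LT 90: heading 0 -> 90
    PU: pen up
    -- iteration 2/2 --
    RT 180: heading 90 -> 270
    LT 90: heading 270 -> 0
    PU: pen up
  ]
]
Final: pos=(0,0), heading=0, 1 segment(s) drawn

Segment endpoints: x in {0, 14}, y in {0}
xmin=0, ymin=0, xmax=14, ymax=0

Answer: 0 0 14 0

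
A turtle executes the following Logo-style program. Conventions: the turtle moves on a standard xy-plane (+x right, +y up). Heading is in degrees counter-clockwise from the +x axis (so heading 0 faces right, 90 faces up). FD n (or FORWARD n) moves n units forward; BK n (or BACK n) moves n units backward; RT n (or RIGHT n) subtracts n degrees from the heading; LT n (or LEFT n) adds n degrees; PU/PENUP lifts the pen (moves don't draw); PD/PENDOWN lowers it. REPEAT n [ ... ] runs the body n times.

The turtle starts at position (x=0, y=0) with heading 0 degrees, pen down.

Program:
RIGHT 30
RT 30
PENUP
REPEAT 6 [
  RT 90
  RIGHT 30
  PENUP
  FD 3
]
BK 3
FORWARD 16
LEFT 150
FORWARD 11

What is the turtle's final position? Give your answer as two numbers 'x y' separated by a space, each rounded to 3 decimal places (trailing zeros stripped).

Answer: 6.5 -0.258

Derivation:
Executing turtle program step by step:
Start: pos=(0,0), heading=0, pen down
RT 30: heading 0 -> 330
RT 30: heading 330 -> 300
PU: pen up
REPEAT 6 [
  -- iteration 1/6 --
  RT 90: heading 300 -> 210
  RT 30: heading 210 -> 180
  PU: pen up
  FD 3: (0,0) -> (-3,0) [heading=180, move]
  -- iteration 2/6 --
  RT 90: heading 180 -> 90
  RT 30: heading 90 -> 60
  PU: pen up
  FD 3: (-3,0) -> (-1.5,2.598) [heading=60, move]
  -- iteration 3/6 --
  RT 90: heading 60 -> 330
  RT 30: heading 330 -> 300
  PU: pen up
  FD 3: (-1.5,2.598) -> (0,0) [heading=300, move]
  -- iteration 4/6 --
  RT 90: heading 300 -> 210
  RT 30: heading 210 -> 180
  PU: pen up
  FD 3: (0,0) -> (-3,0) [heading=180, move]
  -- iteration 5/6 --
  RT 90: heading 180 -> 90
  RT 30: heading 90 -> 60
  PU: pen up
  FD 3: (-3,0) -> (-1.5,2.598) [heading=60, move]
  -- iteration 6/6 --
  RT 90: heading 60 -> 330
  RT 30: heading 330 -> 300
  PU: pen up
  FD 3: (-1.5,2.598) -> (0,0) [heading=300, move]
]
BK 3: (0,0) -> (-1.5,2.598) [heading=300, move]
FD 16: (-1.5,2.598) -> (6.5,-11.258) [heading=300, move]
LT 150: heading 300 -> 90
FD 11: (6.5,-11.258) -> (6.5,-0.258) [heading=90, move]
Final: pos=(6.5,-0.258), heading=90, 0 segment(s) drawn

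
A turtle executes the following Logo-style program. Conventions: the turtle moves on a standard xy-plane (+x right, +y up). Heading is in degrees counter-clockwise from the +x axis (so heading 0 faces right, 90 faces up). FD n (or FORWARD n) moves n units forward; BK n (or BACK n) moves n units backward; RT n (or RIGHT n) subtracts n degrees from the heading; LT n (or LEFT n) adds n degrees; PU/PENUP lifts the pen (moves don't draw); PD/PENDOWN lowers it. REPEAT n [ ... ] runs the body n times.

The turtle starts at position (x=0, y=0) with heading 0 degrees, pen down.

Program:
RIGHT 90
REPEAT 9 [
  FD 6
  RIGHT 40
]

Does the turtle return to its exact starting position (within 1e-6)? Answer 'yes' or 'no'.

Executing turtle program step by step:
Start: pos=(0,0), heading=0, pen down
RT 90: heading 0 -> 270
REPEAT 9 [
  -- iteration 1/9 --
  FD 6: (0,0) -> (0,-6) [heading=270, draw]
  RT 40: heading 270 -> 230
  -- iteration 2/9 --
  FD 6: (0,-6) -> (-3.857,-10.596) [heading=230, draw]
  RT 40: heading 230 -> 190
  -- iteration 3/9 --
  FD 6: (-3.857,-10.596) -> (-9.766,-11.638) [heading=190, draw]
  RT 40: heading 190 -> 150
  -- iteration 4/9 --
  FD 6: (-9.766,-11.638) -> (-14.962,-8.638) [heading=150, draw]
  RT 40: heading 150 -> 110
  -- iteration 5/9 --
  FD 6: (-14.962,-8.638) -> (-17.014,-3) [heading=110, draw]
  RT 40: heading 110 -> 70
  -- iteration 6/9 --
  FD 6: (-17.014,-3) -> (-14.962,2.638) [heading=70, draw]
  RT 40: heading 70 -> 30
  -- iteration 7/9 --
  FD 6: (-14.962,2.638) -> (-9.766,5.638) [heading=30, draw]
  RT 40: heading 30 -> 350
  -- iteration 8/9 --
  FD 6: (-9.766,5.638) -> (-3.857,4.596) [heading=350, draw]
  RT 40: heading 350 -> 310
  -- iteration 9/9 --
  FD 6: (-3.857,4.596) -> (0,0) [heading=310, draw]
  RT 40: heading 310 -> 270
]
Final: pos=(0,0), heading=270, 9 segment(s) drawn

Start position: (0, 0)
Final position: (0, 0)
Distance = 0; < 1e-6 -> CLOSED

Answer: yes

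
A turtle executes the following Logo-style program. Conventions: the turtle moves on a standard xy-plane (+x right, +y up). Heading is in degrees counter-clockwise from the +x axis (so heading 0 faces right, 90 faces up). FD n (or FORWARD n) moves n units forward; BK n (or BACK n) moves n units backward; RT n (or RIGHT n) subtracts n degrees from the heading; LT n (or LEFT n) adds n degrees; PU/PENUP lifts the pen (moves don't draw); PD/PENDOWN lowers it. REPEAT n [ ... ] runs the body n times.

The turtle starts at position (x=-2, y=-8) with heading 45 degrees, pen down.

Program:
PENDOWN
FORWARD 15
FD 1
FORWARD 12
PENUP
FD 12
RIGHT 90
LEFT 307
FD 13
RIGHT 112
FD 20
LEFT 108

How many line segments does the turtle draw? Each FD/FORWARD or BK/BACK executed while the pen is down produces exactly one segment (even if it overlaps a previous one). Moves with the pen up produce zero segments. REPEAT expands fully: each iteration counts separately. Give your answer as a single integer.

Executing turtle program step by step:
Start: pos=(-2,-8), heading=45, pen down
PD: pen down
FD 15: (-2,-8) -> (8.607,2.607) [heading=45, draw]
FD 1: (8.607,2.607) -> (9.314,3.314) [heading=45, draw]
FD 12: (9.314,3.314) -> (17.799,11.799) [heading=45, draw]
PU: pen up
FD 12: (17.799,11.799) -> (26.284,20.284) [heading=45, move]
RT 90: heading 45 -> 315
LT 307: heading 315 -> 262
FD 13: (26.284,20.284) -> (24.475,7.411) [heading=262, move]
RT 112: heading 262 -> 150
FD 20: (24.475,7.411) -> (7.155,17.411) [heading=150, move]
LT 108: heading 150 -> 258
Final: pos=(7.155,17.411), heading=258, 3 segment(s) drawn
Segments drawn: 3

Answer: 3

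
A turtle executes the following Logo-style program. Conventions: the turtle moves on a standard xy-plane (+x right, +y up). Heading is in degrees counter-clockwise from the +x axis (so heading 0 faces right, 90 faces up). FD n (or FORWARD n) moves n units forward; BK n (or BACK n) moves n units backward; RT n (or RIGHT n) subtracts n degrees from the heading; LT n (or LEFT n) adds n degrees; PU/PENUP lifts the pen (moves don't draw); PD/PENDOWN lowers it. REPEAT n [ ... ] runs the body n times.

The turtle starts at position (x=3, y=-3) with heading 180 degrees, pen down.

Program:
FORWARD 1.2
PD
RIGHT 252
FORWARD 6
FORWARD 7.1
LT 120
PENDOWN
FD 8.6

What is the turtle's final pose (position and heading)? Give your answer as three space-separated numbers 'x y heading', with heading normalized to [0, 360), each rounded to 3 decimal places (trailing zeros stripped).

Executing turtle program step by step:
Start: pos=(3,-3), heading=180, pen down
FD 1.2: (3,-3) -> (1.8,-3) [heading=180, draw]
PD: pen down
RT 252: heading 180 -> 288
FD 6: (1.8,-3) -> (3.654,-8.706) [heading=288, draw]
FD 7.1: (3.654,-8.706) -> (5.848,-15.459) [heading=288, draw]
LT 120: heading 288 -> 48
PD: pen down
FD 8.6: (5.848,-15.459) -> (11.603,-9.068) [heading=48, draw]
Final: pos=(11.603,-9.068), heading=48, 4 segment(s) drawn

Answer: 11.603 -9.068 48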